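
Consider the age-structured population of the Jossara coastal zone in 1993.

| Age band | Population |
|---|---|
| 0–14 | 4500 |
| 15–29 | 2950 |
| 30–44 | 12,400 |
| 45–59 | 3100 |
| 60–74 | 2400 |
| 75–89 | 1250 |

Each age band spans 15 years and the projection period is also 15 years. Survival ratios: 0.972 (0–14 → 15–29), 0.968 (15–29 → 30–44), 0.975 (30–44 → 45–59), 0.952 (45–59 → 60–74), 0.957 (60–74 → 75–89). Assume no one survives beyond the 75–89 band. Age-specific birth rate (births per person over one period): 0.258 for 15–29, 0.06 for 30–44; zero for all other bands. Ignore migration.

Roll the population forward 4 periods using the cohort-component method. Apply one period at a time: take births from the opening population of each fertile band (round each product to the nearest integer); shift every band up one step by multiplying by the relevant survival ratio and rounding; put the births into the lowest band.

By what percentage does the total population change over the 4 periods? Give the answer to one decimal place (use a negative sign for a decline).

-62.0

Numbering the groups 1..6 from youngest to oldest:
Period 1:
Births: 2950 × 0.258 = 761 ; 12400 × 0.06 = 744 → total 1505
Group 2: 4500 × 0.972 = 4374
Group 3: 2950 × 0.968 = 2856
Group 4: 12400 × 0.975 = 12090
Group 5: 3100 × 0.952 = 2951
Group 6: 2400 × 0.957 = 2297
End of period: [1505, 4374, 2856, 12090, 2951, 2297]
Period 2:
Births: 4374 × 0.258 = 1128 ; 2856 × 0.06 = 171 → total 1299
Group 2: 1505 × 0.972 = 1463
Group 3: 4374 × 0.968 = 4234
Group 4: 2856 × 0.975 = 2785
Group 5: 12090 × 0.952 = 11510
Group 6: 2951 × 0.957 = 2824
End of period: [1299, 1463, 4234, 2785, 11510, 2824]
Period 3:
Births: 1463 × 0.258 = 377 ; 4234 × 0.06 = 254 → total 631
Group 2: 1299 × 0.972 = 1263
Group 3: 1463 × 0.968 = 1416
Group 4: 4234 × 0.975 = 4128
Group 5: 2785 × 0.952 = 2651
Group 6: 11510 × 0.957 = 11015
End of period: [631, 1263, 1416, 4128, 2651, 11015]
Period 4:
Births: 1263 × 0.258 = 326 ; 1416 × 0.06 = 85 → total 411
Group 2: 631 × 0.972 = 613
Group 3: 1263 × 0.968 = 1223
Group 4: 1416 × 0.975 = 1381
Group 5: 4128 × 0.952 = 3930
Group 6: 2651 × 0.957 = 2537
End of period: [411, 613, 1223, 1381, 3930, 2537]
Total: 26600 → 10095; change = -16505; percentage change = -62.0%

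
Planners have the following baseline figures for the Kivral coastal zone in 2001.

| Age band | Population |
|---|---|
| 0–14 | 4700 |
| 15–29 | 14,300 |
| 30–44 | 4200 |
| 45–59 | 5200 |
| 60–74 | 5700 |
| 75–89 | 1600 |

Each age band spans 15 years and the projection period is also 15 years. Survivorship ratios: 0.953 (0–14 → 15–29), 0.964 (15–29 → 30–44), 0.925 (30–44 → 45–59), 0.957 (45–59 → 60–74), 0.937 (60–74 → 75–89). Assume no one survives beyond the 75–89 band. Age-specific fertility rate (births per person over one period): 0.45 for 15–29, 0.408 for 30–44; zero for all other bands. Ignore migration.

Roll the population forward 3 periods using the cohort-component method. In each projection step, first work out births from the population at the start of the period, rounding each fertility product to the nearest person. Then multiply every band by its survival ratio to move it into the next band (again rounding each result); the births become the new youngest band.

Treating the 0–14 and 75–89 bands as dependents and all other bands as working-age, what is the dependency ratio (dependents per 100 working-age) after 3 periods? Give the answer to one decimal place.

— Period 1 —
Births: 14300 × 0.45 = 6435 ; 4200 × 0.408 = 1714 — total 8149
15–29: 4700 × 0.953 = 4479
30–44: 14300 × 0.964 = 13785
45–59: 4200 × 0.925 = 3885
60–74: 5200 × 0.957 = 4976
75–89: 5700 × 0.937 = 5341
→ [8149, 4479, 13785, 3885, 4976, 5341]
— Period 2 —
Births: 4479 × 0.45 = 2016 ; 13785 × 0.408 = 5624 — total 7640
15–29: 8149 × 0.953 = 7766
30–44: 4479 × 0.964 = 4318
45–59: 13785 × 0.925 = 12751
60–74: 3885 × 0.957 = 3718
75–89: 4976 × 0.937 = 4663
→ [7640, 7766, 4318, 12751, 3718, 4663]
— Period 3 —
Births: 7766 × 0.45 = 3495 ; 4318 × 0.408 = 1762 — total 5257
15–29: 7640 × 0.953 = 7281
30–44: 7766 × 0.964 = 7486
45–59: 4318 × 0.925 = 3994
60–74: 12751 × 0.957 = 12203
75–89: 3718 × 0.937 = 3484
→ [5257, 7281, 7486, 3994, 12203, 3484]
Dependents (band 0–14 + band 75–89) = 5257 + 3484 = 8741; working-age = 30964; ratio = 8741/30964 × 100 = 28.2

28.2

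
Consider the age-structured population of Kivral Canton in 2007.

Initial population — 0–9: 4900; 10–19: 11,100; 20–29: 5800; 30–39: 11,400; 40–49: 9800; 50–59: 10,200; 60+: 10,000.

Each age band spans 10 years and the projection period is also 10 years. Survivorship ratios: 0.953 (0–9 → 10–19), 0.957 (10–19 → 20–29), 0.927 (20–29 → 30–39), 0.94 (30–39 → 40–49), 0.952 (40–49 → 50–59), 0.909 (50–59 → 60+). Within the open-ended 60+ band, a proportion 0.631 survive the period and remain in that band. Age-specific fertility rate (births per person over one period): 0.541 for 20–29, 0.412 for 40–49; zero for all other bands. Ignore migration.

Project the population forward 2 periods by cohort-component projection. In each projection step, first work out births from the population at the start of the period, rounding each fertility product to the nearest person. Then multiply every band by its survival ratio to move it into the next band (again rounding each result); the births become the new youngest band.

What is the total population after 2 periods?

64887

Call the groups 1 to 7, youngest first.
— Period 1 —
Births: 5800 × 0.541 = 3138  |  9800 × 0.412 = 4038 → 7176
Group 2: 4900 × 0.953 = 4670
Group 3: 11100 × 0.957 = 10623
Group 4: 5800 × 0.927 = 5377
Group 5: 11400 × 0.94 = 10716
Group 6: 9800 × 0.952 = 9330
Group 7: 10200 × 0.909 + 10000 × 0.631 = 9272 + 6310 = 15582
→ [7176, 4670, 10623, 5377, 10716, 9330, 15582]
— Period 2 —
Births: 10623 × 0.541 = 5747  |  10716 × 0.412 = 4415 → 10162
Group 2: 7176 × 0.953 = 6839
Group 3: 4670 × 0.957 = 4469
Group 4: 10623 × 0.927 = 9848
Group 5: 5377 × 0.94 = 5054
Group 6: 10716 × 0.952 = 10202
Group 7: 9330 × 0.909 + 15582 × 0.631 = 8481 + 9832 = 18313
→ [10162, 6839, 4469, 9848, 5054, 10202, 18313]
Total after period 2: 10162 + 6839 + 4469 + 9848 + 5054 + 10202 + 18313 = 64887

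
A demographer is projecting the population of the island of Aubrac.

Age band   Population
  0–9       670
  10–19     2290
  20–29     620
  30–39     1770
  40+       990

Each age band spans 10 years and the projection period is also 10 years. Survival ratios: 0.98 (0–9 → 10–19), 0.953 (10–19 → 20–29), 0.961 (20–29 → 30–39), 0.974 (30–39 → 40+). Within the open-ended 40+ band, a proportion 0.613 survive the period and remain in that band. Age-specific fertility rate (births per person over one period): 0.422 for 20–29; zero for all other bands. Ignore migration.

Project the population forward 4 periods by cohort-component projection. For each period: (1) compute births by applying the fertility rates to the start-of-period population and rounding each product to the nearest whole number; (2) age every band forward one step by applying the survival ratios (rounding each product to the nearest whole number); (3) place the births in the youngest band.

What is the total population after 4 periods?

Period 1.
Births: 620 * 0.422 = 262
10–19: 670 * 0.98 = 657
20–29: 2290 * 0.953 = 2182
30–39: 620 * 0.961 = 596
40+: 1770 * 0.974 + 990 * 0.613 = 1724 + 607 = 2331
Giving 262 / 657 / 2182 / 596 / 2331.
Period 2.
Births: 2182 * 0.422 = 921
10–19: 262 * 0.98 = 257
20–29: 657 * 0.953 = 626
30–39: 2182 * 0.961 = 2097
40+: 596 * 0.974 + 2331 * 0.613 = 581 + 1429 = 2010
Giving 921 / 257 / 626 / 2097 / 2010.
Period 3.
Births: 626 * 0.422 = 264
10–19: 921 * 0.98 = 903
20–29: 257 * 0.953 = 245
30–39: 626 * 0.961 = 602
40+: 2097 * 0.974 + 2010 * 0.613 = 2042 + 1232 = 3274
Giving 264 / 903 / 245 / 602 / 3274.
Period 4.
Births: 245 * 0.422 = 103
10–19: 264 * 0.98 = 259
20–29: 903 * 0.953 = 861
30–39: 245 * 0.961 = 235
40+: 602 * 0.974 + 3274 * 0.613 = 586 + 2007 = 2593
Giving 103 / 259 / 861 / 235 / 2593.
Total after period 4: 103 + 259 + 861 + 235 + 2593 = 4051

4051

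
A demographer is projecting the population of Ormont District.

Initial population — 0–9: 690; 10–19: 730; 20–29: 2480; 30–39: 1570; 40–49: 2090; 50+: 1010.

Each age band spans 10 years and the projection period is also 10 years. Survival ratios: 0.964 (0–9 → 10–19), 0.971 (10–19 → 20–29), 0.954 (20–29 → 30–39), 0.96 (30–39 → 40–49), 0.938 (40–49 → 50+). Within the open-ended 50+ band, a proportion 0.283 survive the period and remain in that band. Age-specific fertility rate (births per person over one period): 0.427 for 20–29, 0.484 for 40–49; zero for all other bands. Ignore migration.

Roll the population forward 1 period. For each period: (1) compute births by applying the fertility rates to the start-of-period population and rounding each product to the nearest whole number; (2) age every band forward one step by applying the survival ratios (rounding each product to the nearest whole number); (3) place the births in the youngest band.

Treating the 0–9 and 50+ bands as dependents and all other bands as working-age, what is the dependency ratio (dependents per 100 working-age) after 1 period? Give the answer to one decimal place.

82.3

Let group 1 be 0–9 through group 6 = 50+.
After projecting period 1:
Births: 2480 × 0.427 = 1059  |  2090 × 0.484 = 1012 → total 2071
Group 2: 690 × 0.964 = 665
Group 3: 730 × 0.971 = 709
Group 4: 2480 × 0.954 = 2366
Group 5: 1570 × 0.96 = 1507
Group 6: 2090 × 0.938 + 1010 × 0.283 = 1960 + 286 = 2246
Population now: 0–9=2071, 10–19=665, 20–29=709, 30–39=2366, 40–49=1507, 50+=2246
Dependents (band 0–9 + band 50+) = 2071 + 2246 = 4317; working-age = 5247; ratio = 4317/5247 × 100 = 82.3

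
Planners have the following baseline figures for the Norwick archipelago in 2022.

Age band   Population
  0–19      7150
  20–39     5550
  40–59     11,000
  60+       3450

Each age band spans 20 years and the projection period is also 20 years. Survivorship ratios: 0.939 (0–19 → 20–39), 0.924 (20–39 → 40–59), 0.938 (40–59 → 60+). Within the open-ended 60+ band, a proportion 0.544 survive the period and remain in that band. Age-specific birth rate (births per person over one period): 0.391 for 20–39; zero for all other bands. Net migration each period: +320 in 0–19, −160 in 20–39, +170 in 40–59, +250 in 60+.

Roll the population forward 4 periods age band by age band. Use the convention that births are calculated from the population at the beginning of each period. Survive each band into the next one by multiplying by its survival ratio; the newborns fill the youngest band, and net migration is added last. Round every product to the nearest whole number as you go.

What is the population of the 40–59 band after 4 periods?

(Bands numbered youngest = 1 to oldest = 4.)
After projecting period 1:
Births: 5550 × 0.391 = 2170
Band 2: 7150 × 0.939 = 6714
Band 3: 5550 × 0.924 = 5128
Band 4: 11000 × 0.938 + 3450 × 0.544 = 10318 + 1877 = 12195
Net migration: Band 1 + 320 → 2490; Band 2 − 160 → 6554; Band 3 + 170 → 5298; Band 4 + 250 → 12445
→ [2490, 6554, 5298, 12445]
After projecting period 2:
Births: 6554 × 0.391 = 2563
Band 2: 2490 × 0.939 = 2338
Band 3: 6554 × 0.924 = 6056
Band 4: 5298 × 0.938 + 12445 × 0.544 = 4970 + 6770 = 11740
Net migration: Band 1 + 320 → 2883; Band 2 − 160 → 2178; Band 3 + 170 → 6226; Band 4 + 250 → 11990
→ [2883, 2178, 6226, 11990]
After projecting period 3:
Births: 2178 × 0.391 = 852
Band 2: 2883 × 0.939 = 2707
Band 3: 2178 × 0.924 = 2012
Band 4: 6226 × 0.938 + 11990 × 0.544 = 5840 + 6523 = 12363
Net migration: Band 1 + 320 → 1172; Band 2 − 160 → 2547; Band 3 + 170 → 2182; Band 4 + 250 → 12613
→ [1172, 2547, 2182, 12613]
After projecting period 4:
Births: 2547 × 0.391 = 996
Band 2: 1172 × 0.939 = 1101
Band 3: 2547 × 0.924 = 2353
Band 4: 2182 × 0.938 + 12613 × 0.544 = 2047 + 6861 = 8908
Net migration: Band 1 + 320 → 1316; Band 2 − 160 → 941; Band 3 + 170 → 2523; Band 4 + 250 → 9158
→ [1316, 941, 2523, 9158]

2523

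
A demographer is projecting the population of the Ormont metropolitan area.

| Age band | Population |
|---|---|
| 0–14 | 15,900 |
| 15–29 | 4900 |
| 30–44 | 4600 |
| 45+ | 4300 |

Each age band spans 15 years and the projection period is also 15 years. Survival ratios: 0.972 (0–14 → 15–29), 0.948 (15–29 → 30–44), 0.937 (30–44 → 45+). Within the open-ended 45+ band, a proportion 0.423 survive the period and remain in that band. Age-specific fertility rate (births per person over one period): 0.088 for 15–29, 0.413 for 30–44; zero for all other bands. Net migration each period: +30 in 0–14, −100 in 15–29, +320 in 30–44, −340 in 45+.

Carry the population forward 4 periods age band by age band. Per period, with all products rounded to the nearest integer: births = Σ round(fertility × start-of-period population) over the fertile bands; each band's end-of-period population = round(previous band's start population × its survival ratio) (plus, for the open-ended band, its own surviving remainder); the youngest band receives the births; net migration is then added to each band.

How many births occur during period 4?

1277

Period 1:
Births: 4900 * 0.088 = 431, 4600 * 0.413 = 1900 → total 2331
15–29: 15900 * 0.972 = 15455
30–44: 4900 * 0.948 = 4645
45+: 4600 * 0.937 + 4300 * 0.423 = 4310 + 1819 = 6129
Net migration: 0–14 + 30 → 2361; 15–29 − 100 → 15355; 30–44 + 320 → 4965; 45+ − 340 → 5789
→ [2361, 15355, 4965, 5789]
Period 2:
Births: 15355 * 0.088 = 1351, 4965 * 0.413 = 2051 → total 3402
15–29: 2361 * 0.972 = 2295
30–44: 15355 * 0.948 = 14557
45+: 4965 * 0.937 + 5789 * 0.423 = 4652 + 2449 = 7101
Net migration: 0–14 + 30 → 3432; 15–29 − 100 → 2195; 30–44 + 320 → 14877; 45+ − 340 → 6761
→ [3432, 2195, 14877, 6761]
Period 3:
Births: 2195 * 0.088 = 193, 14877 * 0.413 = 6144 → total 6337
15–29: 3432 * 0.972 = 3336
30–44: 2195 * 0.948 = 2081
45+: 14877 * 0.937 + 6761 * 0.423 = 13940 + 2860 = 16800
Net migration: 0–14 + 30 → 6367; 15–29 − 100 → 3236; 30–44 + 320 → 2401; 45+ − 340 → 16460
→ [6367, 3236, 2401, 16460]
Period 4:
Births: 3236 * 0.088 = 285, 2401 * 0.413 = 992 → total 1277
15–29: 6367 * 0.972 = 6189
30–44: 3236 * 0.948 = 3068
45+: 2401 * 0.937 + 16460 * 0.423 = 2250 + 6963 = 9213
Net migration: 0–14 + 30 → 1307; 15–29 − 100 → 6089; 30–44 + 320 → 3388; 45+ − 340 → 8873
→ [1307, 6089, 3388, 8873]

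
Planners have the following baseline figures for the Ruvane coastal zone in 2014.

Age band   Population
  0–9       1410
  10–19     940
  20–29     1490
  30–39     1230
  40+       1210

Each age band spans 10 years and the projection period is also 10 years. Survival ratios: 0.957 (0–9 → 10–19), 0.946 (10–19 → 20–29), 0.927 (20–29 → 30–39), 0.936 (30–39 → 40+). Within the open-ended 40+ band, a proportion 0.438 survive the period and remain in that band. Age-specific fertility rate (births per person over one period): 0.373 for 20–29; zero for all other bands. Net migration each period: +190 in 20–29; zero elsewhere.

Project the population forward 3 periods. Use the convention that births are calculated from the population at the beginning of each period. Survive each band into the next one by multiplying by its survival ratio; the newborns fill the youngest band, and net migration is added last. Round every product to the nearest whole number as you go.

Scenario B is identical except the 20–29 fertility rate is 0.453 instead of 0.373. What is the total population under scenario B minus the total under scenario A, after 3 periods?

308

After projecting period 1:
Births: 1490 × 0.373 = 556
10–19: 1410 × 0.957 = 1349
20–29: 940 × 0.946 = 889
30–39: 1490 × 0.927 = 1381
40+: 1230 × 0.936 + 1210 × 0.438 = 1151 + 530 = 1681
Net migration: 20–29 + 190 → 1079
Population now: 0–9=556, 10–19=1349, 20–29=1079, 30–39=1381, 40+=1681
After projecting period 2:
Births: 1079 × 0.373 = 402
10–19: 556 × 0.957 = 532
20–29: 1349 × 0.946 = 1276
30–39: 1079 × 0.927 = 1000
40+: 1381 × 0.936 + 1681 × 0.438 = 1293 + 736 = 2029
Net migration: 20–29 + 190 → 1466
Population now: 0–9=402, 10–19=532, 20–29=1466, 30–39=1000, 40+=2029
After projecting period 3:
Births: 1466 × 0.373 = 547
10–19: 402 × 0.957 = 385
20–29: 532 × 0.946 = 503
30–39: 1466 × 0.927 = 1359
40+: 1000 × 0.936 + 2029 × 0.438 = 936 + 889 = 1825
Net migration: 20–29 + 190 → 693
Population now: 0–9=547, 10–19=385, 20–29=693, 30–39=1359, 40+=1825
Scenario A total after 3 periods: 4809
Scenario B projection —
After projecting period 1:
Births: 1490 × 0.453 = 675
10–19: 1410 × 0.957 = 1349
20–29: 940 × 0.946 = 889
30–39: 1490 × 0.927 = 1381
40+: 1230 × 0.936 + 1210 × 0.438 = 1151 + 530 = 1681
Net migration: 20–29 + 190 → 1079
Population now: 0–9=675, 10–19=1349, 20–29=1079, 30–39=1381, 40+=1681
After projecting period 2:
Births: 1079 × 0.453 = 489
10–19: 675 × 0.957 = 646
20–29: 1349 × 0.946 = 1276
30–39: 1079 × 0.927 = 1000
40+: 1381 × 0.936 + 1681 × 0.438 = 1293 + 736 = 2029
Net migration: 20–29 + 190 → 1466
Population now: 0–9=489, 10–19=646, 20–29=1466, 30–39=1000, 40+=2029
After projecting period 3:
Births: 1466 × 0.453 = 664
10–19: 489 × 0.957 = 468
20–29: 646 × 0.946 = 611
30–39: 1466 × 0.927 = 1359
40+: 1000 × 0.936 + 2029 × 0.438 = 936 + 889 = 1825
Net migration: 20–29 + 190 → 801
Population now: 0–9=664, 10–19=468, 20–29=801, 30–39=1359, 40+=1825
Scenario B total after 3 periods: 5117
Difference B − A = 5117 − 4809 = 308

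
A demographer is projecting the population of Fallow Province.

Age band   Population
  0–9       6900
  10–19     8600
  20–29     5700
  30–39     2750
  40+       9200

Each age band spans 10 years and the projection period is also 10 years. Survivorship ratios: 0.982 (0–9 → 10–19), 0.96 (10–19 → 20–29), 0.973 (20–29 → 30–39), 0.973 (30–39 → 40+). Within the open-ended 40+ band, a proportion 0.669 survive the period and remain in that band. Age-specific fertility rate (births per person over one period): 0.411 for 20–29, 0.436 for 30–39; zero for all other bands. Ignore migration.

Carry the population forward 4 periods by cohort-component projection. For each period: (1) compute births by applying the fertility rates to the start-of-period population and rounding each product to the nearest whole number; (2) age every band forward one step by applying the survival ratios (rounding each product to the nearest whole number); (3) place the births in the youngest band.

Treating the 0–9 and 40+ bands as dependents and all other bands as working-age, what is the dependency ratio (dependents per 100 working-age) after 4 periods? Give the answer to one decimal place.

139.1

Period 1:
Births: 5700 × 0.411 = 2343, 2750 × 0.436 = 1199 ⇒ total 3542
10–19: 6900 × 0.982 = 6776
20–29: 8600 × 0.96 = 8256
30–39: 5700 × 0.973 = 5546
40+: 2750 × 0.973 + 9200 × 0.669 = 2676 + 6155 = 8831
End of period: [3542, 6776, 8256, 5546, 8831]
Period 2:
Births: 8256 × 0.411 = 3393, 5546 × 0.436 = 2418 ⇒ total 5811
10–19: 3542 × 0.982 = 3478
20–29: 6776 × 0.96 = 6505
30–39: 8256 × 0.973 = 8033
40+: 5546 × 0.973 + 8831 × 0.669 = 5396 + 5908 = 11304
End of period: [5811, 3478, 6505, 8033, 11304]
Period 3:
Births: 6505 × 0.411 = 2674, 8033 × 0.436 = 3502 ⇒ total 6176
10–19: 5811 × 0.982 = 5706
20–29: 3478 × 0.96 = 3339
30–39: 6505 × 0.973 = 6329
40+: 8033 × 0.973 + 11304 × 0.669 = 7816 + 7562 = 15378
End of period: [6176, 5706, 3339, 6329, 15378]
Period 4:
Births: 3339 × 0.411 = 1372, 6329 × 0.436 = 2759 ⇒ total 4131
10–19: 6176 × 0.982 = 6065
20–29: 5706 × 0.96 = 5478
30–39: 3339 × 0.973 = 3249
40+: 6329 × 0.973 + 15378 × 0.669 = 6158 + 10288 = 16446
End of period: [4131, 6065, 5478, 3249, 16446]
Dependents (band 0–9 + band 40+) = 4131 + 16446 = 20577; working-age = 14792; ratio = 20577/14792 × 100 = 139.1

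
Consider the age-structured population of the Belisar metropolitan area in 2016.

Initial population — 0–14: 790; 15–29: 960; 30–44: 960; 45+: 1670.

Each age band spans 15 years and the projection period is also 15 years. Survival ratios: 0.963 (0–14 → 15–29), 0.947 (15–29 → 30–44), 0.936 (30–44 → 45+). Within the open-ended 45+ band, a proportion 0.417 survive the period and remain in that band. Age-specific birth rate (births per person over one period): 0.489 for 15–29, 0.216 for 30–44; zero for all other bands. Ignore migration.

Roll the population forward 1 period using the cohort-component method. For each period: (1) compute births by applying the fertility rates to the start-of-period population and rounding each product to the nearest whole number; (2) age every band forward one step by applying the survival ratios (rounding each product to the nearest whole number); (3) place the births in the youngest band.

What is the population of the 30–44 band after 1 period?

[period 1]
Births: 960 × 0.489 = 469  |  960 × 0.216 = 207 — total 676
15–29: 790 × 0.963 = 761
30–44: 960 × 0.947 = 909
45+: 960 × 0.936 + 1670 × 0.417 = 899 + 696 = 1595
Population now: 0–14=676, 15–29=761, 30–44=909, 45+=1595

909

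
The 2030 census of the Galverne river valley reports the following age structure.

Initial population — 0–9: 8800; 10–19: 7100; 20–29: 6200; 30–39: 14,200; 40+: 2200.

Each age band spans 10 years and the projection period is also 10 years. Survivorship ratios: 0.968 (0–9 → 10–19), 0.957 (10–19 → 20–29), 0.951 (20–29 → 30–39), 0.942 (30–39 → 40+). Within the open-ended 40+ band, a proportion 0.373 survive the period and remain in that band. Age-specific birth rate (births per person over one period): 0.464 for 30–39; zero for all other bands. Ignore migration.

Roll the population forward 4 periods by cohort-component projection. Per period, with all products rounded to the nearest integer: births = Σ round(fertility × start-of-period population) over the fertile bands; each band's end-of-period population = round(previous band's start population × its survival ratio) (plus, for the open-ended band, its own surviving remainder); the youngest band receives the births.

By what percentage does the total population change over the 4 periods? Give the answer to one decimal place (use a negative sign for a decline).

-32.7

[period 1]
Births: 14200 * 0.464 = 6589
10–19: 8800 * 0.968 = 8518
20–29: 7100 * 0.957 = 6795
30–39: 6200 * 0.951 = 5896
40+: 14200 * 0.942 + 2200 * 0.373 = 13376 + 821 = 14197
Population now: 0–9=6589, 10–19=8518, 20–29=6795, 30–39=5896, 40+=14197
[period 2]
Births: 5896 * 0.464 = 2736
10–19: 6589 * 0.968 = 6378
20–29: 8518 * 0.957 = 8152
30–39: 6795 * 0.951 = 6462
40+: 5896 * 0.942 + 14197 * 0.373 = 5554 + 5295 = 10849
Population now: 0–9=2736, 10–19=6378, 20–29=8152, 30–39=6462, 40+=10849
[period 3]
Births: 6462 * 0.464 = 2998
10–19: 2736 * 0.968 = 2648
20–29: 6378 * 0.957 = 6104
30–39: 8152 * 0.951 = 7753
40+: 6462 * 0.942 + 10849 * 0.373 = 6087 + 4047 = 10134
Population now: 0–9=2998, 10–19=2648, 20–29=6104, 30–39=7753, 40+=10134
[period 4]
Births: 7753 * 0.464 = 3597
10–19: 2998 * 0.968 = 2902
20–29: 2648 * 0.957 = 2534
30–39: 6104 * 0.951 = 5805
40+: 7753 * 0.942 + 10134 * 0.373 = 7303 + 3780 = 11083
Population now: 0–9=3597, 10–19=2902, 20–29=2534, 30–39=5805, 40+=11083
Total: 38500 → 25921; change = -12579; percentage change = -32.7%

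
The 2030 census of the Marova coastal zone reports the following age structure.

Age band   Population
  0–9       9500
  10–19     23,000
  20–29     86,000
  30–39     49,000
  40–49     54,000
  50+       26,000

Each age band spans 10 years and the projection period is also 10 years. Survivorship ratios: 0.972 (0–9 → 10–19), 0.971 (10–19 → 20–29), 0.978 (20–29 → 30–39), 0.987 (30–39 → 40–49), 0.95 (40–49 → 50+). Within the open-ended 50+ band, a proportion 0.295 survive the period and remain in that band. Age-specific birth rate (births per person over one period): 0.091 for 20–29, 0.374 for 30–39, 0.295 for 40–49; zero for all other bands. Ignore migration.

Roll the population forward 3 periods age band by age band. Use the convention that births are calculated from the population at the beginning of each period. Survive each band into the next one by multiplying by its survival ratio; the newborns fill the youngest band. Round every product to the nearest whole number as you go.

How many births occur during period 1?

Period 1:
Births: 86000 * 0.091 = 7826 ; 49000 * 0.374 = 18326 ; 54000 * 0.295 = 15930 → 42082
10–19: 9500 * 0.972 = 9234
20–29: 23000 * 0.971 = 22333
30–39: 86000 * 0.978 = 84108
40–49: 49000 * 0.987 = 48363
50+: 54000 * 0.95 + 26000 * 0.295 = 51300 + 7670 = 58970
Population now: 0–9=42082, 10–19=9234, 20–29=22333, 30–39=84108, 40–49=48363, 50+=58970

42082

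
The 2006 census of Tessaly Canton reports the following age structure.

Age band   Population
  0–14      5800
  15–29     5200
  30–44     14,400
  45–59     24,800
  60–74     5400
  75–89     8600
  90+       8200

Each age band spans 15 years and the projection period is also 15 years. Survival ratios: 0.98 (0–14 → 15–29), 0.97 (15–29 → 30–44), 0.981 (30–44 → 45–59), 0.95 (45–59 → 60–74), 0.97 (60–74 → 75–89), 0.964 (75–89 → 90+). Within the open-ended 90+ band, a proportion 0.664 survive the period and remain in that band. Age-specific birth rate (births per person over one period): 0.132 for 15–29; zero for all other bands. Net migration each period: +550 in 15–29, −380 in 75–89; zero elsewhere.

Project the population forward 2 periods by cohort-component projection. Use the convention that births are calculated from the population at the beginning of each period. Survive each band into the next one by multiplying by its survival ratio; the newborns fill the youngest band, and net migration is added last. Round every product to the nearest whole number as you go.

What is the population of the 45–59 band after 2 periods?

4948

(Bands numbered youngest = 1 to oldest = 7.)
— Period 1 —
Births: 5200 × 0.132 = 686
Band 2: 5800 × 0.98 = 5684
Band 3: 5200 × 0.97 = 5044
Band 4: 14400 × 0.981 = 14126
Band 5: 24800 × 0.95 = 23560
Band 6: 5400 × 0.97 = 5238
Band 7: 8600 × 0.964 + 8200 × 0.664 = 8290 + 5445 = 13735
Net migration: Band 2 + 550 → 6234; Band 6 − 380 → 4858
End of period: [686, 6234, 5044, 14126, 23560, 4858, 13735]
— Period 2 —
Births: 6234 × 0.132 = 823
Band 2: 686 × 0.98 = 672
Band 3: 6234 × 0.97 = 6047
Band 4: 5044 × 0.981 = 4948
Band 5: 14126 × 0.95 = 13420
Band 6: 23560 × 0.97 = 22853
Band 7: 4858 × 0.964 + 13735 × 0.664 = 4683 + 9120 = 13803
Net migration: Band 2 + 550 → 1222; Band 6 − 380 → 22473
End of period: [823, 1222, 6047, 4948, 13420, 22473, 13803]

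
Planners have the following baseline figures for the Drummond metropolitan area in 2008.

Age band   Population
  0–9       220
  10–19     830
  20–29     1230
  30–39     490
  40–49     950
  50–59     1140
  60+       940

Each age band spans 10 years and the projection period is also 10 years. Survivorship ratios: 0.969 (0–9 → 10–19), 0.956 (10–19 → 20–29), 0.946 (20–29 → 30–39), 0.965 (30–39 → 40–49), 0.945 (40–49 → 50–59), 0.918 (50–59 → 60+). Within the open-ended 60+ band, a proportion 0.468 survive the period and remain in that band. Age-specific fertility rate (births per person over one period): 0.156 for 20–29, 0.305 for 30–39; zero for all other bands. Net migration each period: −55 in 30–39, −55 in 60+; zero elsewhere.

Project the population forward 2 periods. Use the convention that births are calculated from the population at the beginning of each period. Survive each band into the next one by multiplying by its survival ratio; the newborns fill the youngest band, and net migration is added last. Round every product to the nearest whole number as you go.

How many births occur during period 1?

[period 1]
Births: 1230 * 0.156 = 192, 490 * 0.305 = 149 → 341
10–19: 220 * 0.969 = 213
20–29: 830 * 0.956 = 793
30–39: 1230 * 0.946 = 1164
40–49: 490 * 0.965 = 473
50–59: 950 * 0.945 = 898
60+: 1140 * 0.918 + 940 * 0.468 = 1047 + 440 = 1487
Net migration: 30–39 − 55 → 1109; 60+ − 55 → 1432
Population now: 0–9=341, 10–19=213, 20–29=793, 30–39=1109, 40–49=473, 50–59=898, 60+=1432

341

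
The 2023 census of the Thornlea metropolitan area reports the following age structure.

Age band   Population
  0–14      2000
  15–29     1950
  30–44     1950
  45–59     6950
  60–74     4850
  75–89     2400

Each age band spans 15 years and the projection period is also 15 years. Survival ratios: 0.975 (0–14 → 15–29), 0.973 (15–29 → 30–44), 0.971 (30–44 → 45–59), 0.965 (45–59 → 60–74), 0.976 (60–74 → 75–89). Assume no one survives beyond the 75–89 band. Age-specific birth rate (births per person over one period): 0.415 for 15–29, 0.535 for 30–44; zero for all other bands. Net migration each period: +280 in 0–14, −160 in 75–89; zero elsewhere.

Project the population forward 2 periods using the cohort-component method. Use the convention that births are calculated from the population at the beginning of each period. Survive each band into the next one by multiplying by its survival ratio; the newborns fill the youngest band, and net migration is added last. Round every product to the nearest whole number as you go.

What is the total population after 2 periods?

Let group 1 be 0–14 through group 6 = 75–89.
— Period 1 —
Births: 1950 × 0.415 = 809 ; 1950 × 0.535 = 1043 — total 1852
Group 2: 2000 × 0.975 = 1950
Group 3: 1950 × 0.973 = 1897
Group 4: 1950 × 0.971 = 1893
Group 5: 6950 × 0.965 = 6707
Group 6: 4850 × 0.976 = 4734
Net migration: Group 1 + 280 → 2132; Group 6 − 160 → 4574
Population now: 0–14=2132, 15–29=1950, 30–44=1897, 45–59=1893, 60–74=6707, 75–89=4574
— Period 2 —
Births: 1950 × 0.415 = 809 ; 1897 × 0.535 = 1015 — total 1824
Group 2: 2132 × 0.975 = 2079
Group 3: 1950 × 0.973 = 1897
Group 4: 1897 × 0.971 = 1842
Group 5: 1893 × 0.965 = 1827
Group 6: 6707 × 0.976 = 6546
Net migration: Group 1 + 280 → 2104; Group 6 − 160 → 6386
Population now: 0–14=2104, 15–29=2079, 30–44=1897, 45–59=1842, 60–74=1827, 75–89=6386
Total after period 2: 2104 + 2079 + 1897 + 1842 + 1827 + 6386 = 16135

16135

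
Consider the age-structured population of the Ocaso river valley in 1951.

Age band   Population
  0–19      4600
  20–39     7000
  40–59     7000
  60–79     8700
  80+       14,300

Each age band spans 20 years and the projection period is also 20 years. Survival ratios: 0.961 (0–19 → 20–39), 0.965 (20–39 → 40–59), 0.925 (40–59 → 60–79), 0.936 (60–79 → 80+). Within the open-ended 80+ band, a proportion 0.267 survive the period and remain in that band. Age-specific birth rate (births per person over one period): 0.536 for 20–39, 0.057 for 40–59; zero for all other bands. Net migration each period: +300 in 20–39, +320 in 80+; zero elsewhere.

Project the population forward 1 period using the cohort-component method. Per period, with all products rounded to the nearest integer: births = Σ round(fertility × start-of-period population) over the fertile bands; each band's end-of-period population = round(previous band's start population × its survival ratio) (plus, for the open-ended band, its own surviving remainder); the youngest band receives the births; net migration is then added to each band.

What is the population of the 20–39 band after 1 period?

Period 1.
Births: 7000 * 0.536 = 3752  |  7000 * 0.057 = 399 ⇒ total 4151
20–39: 4600 * 0.961 = 4421
40–59: 7000 * 0.965 = 6755
60–79: 7000 * 0.925 = 6475
80+: 8700 * 0.936 + 14300 * 0.267 = 8143 + 3818 = 11961
Net migration: 20–39 + 300 → 4721; 80+ + 320 → 12281
→ [4151, 4721, 6755, 6475, 12281]

4721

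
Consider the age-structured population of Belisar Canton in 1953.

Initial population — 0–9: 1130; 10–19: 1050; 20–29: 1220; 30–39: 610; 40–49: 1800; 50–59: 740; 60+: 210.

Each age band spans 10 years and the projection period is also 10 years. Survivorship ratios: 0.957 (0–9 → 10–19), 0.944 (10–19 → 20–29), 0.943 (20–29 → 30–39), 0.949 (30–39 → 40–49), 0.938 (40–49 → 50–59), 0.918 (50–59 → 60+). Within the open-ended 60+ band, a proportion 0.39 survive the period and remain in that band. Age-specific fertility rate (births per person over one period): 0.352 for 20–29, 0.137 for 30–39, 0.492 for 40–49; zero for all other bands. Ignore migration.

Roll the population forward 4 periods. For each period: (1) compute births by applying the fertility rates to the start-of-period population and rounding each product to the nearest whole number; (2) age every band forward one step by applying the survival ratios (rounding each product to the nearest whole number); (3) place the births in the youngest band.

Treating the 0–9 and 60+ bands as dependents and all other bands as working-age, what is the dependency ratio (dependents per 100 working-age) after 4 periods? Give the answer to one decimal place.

After projecting period 1:
Births: 1220 × 0.352 = 429  |  610 × 0.137 = 84  |  1800 × 0.492 = 886 → total 1399
10–19: 1130 × 0.957 = 1081
20–29: 1050 × 0.944 = 991
30–39: 1220 × 0.943 = 1150
40–49: 610 × 0.949 = 579
50–59: 1800 × 0.938 = 1688
60+: 740 × 0.918 + 210 × 0.39 = 679 + 82 = 761
→ [1399, 1081, 991, 1150, 579, 1688, 761]
After projecting period 2:
Births: 991 × 0.352 = 349  |  1150 × 0.137 = 158  |  579 × 0.492 = 285 → total 792
10–19: 1399 × 0.957 = 1339
20–29: 1081 × 0.944 = 1020
30–39: 991 × 0.943 = 935
40–49: 1150 × 0.949 = 1091
50–59: 579 × 0.938 = 543
60+: 1688 × 0.918 + 761 × 0.39 = 1550 + 297 = 1847
→ [792, 1339, 1020, 935, 1091, 543, 1847]
After projecting period 3:
Births: 1020 × 0.352 = 359  |  935 × 0.137 = 128  |  1091 × 0.492 = 537 → total 1024
10–19: 792 × 0.957 = 758
20–29: 1339 × 0.944 = 1264
30–39: 1020 × 0.943 = 962
40–49: 935 × 0.949 = 887
50–59: 1091 × 0.938 = 1023
60+: 543 × 0.918 + 1847 × 0.39 = 498 + 720 = 1218
→ [1024, 758, 1264, 962, 887, 1023, 1218]
After projecting period 4:
Births: 1264 × 0.352 = 445  |  962 × 0.137 = 132  |  887 × 0.492 = 436 → total 1013
10–19: 1024 × 0.957 = 980
20–29: 758 × 0.944 = 716
30–39: 1264 × 0.943 = 1192
40–49: 962 × 0.949 = 913
50–59: 887 × 0.938 = 832
60+: 1023 × 0.918 + 1218 × 0.39 = 939 + 475 = 1414
→ [1013, 980, 716, 1192, 913, 832, 1414]
Dependents (band 0–9 + band 60+) = 1013 + 1414 = 2427; working-age = 4633; ratio = 2427/4633 × 100 = 52.4

52.4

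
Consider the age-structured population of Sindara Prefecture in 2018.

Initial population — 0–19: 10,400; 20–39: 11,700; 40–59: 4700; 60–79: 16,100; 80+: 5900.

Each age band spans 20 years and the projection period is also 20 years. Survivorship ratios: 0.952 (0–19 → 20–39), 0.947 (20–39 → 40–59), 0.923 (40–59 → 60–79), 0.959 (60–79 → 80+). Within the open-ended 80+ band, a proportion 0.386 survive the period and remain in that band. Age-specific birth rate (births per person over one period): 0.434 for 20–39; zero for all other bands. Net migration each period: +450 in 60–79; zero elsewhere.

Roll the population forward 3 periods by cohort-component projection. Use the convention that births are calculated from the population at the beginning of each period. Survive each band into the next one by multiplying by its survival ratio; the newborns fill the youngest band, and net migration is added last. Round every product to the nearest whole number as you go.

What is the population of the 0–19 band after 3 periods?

(Bands numbered youngest = 1 to oldest = 5.)
— Period 1 —
Births: 11700 × 0.434 = 5078
Band 2: 10400 × 0.952 = 9901
Band 3: 11700 × 0.947 = 11080
Band 4: 4700 × 0.923 = 4338
Band 5: 16100 × 0.959 + 5900 × 0.386 = 15440 + 2277 = 17717
Net migration: Band 4 + 450 → 4788
Population now: 0–19=5078, 20–39=9901, 40–59=11080, 60–79=4788, 80+=17717
— Period 2 —
Births: 9901 × 0.434 = 4297
Band 2: 5078 × 0.952 = 4834
Band 3: 9901 × 0.947 = 9376
Band 4: 11080 × 0.923 = 10227
Band 5: 4788 × 0.959 + 17717 × 0.386 = 4592 + 6839 = 11431
Net migration: Band 4 + 450 → 10677
Population now: 0–19=4297, 20–39=4834, 40–59=9376, 60–79=10677, 80+=11431
— Period 3 —
Births: 4834 × 0.434 = 2098
Band 2: 4297 × 0.952 = 4091
Band 3: 4834 × 0.947 = 4578
Band 4: 9376 × 0.923 = 8654
Band 5: 10677 × 0.959 + 11431 × 0.386 = 10239 + 4412 = 14651
Net migration: Band 4 + 450 → 9104
Population now: 0–19=2098, 20–39=4091, 40–59=4578, 60–79=9104, 80+=14651

2098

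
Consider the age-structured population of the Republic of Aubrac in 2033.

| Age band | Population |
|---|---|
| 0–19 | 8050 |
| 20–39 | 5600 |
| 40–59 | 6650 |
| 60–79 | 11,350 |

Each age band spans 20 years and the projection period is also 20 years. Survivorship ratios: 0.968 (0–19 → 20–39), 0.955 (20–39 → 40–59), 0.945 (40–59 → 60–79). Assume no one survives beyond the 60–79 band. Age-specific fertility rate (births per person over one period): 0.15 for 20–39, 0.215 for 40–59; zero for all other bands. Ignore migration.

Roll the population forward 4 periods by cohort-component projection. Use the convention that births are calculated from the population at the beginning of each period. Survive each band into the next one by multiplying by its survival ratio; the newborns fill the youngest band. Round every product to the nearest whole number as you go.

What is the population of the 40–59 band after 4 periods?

Period 1:
Births: 5600 × 0.15 = 840  |  6650 × 0.215 = 1430 — total 2270
20–39: 8050 × 0.968 = 7792
40–59: 5600 × 0.955 = 5348
60–79: 6650 × 0.945 = 6284
Population now: 0–19=2270, 20–39=7792, 40–59=5348, 60–79=6284
Period 2:
Births: 7792 × 0.15 = 1169  |  5348 × 0.215 = 1150 — total 2319
20–39: 2270 × 0.968 = 2197
40–59: 7792 × 0.955 = 7441
60–79: 5348 × 0.945 = 5054
Population now: 0–19=2319, 20–39=2197, 40–59=7441, 60–79=5054
Period 3:
Births: 2197 × 0.15 = 330  |  7441 × 0.215 = 1600 — total 1930
20–39: 2319 × 0.968 = 2245
40–59: 2197 × 0.955 = 2098
60–79: 7441 × 0.945 = 7032
Population now: 0–19=1930, 20–39=2245, 40–59=2098, 60–79=7032
Period 4:
Births: 2245 × 0.15 = 337  |  2098 × 0.215 = 451 — total 788
20–39: 1930 × 0.968 = 1868
40–59: 2245 × 0.955 = 2144
60–79: 2098 × 0.945 = 1983
Population now: 0–19=788, 20–39=1868, 40–59=2144, 60–79=1983

2144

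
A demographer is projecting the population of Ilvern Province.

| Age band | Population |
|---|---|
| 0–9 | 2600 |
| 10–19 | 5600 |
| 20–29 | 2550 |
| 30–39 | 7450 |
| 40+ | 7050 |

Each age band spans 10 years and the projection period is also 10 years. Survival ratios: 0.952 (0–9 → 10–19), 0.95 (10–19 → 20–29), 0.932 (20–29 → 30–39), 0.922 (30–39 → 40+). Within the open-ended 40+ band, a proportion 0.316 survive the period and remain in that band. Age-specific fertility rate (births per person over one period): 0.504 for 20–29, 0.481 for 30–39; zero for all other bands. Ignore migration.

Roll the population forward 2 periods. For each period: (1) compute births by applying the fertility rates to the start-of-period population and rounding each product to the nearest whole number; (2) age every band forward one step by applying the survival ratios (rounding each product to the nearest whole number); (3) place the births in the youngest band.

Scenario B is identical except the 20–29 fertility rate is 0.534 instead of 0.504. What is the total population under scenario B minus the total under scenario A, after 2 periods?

Call the groups 1 to 5, youngest first.
After projecting period 1:
Births: 2550 * 0.504 = 1285, 7450 * 0.481 = 3583 → total 4868
Group 2: 2600 * 0.952 = 2475
Group 3: 5600 * 0.95 = 5320
Group 4: 2550 * 0.932 = 2377
Group 5: 7450 * 0.922 + 7050 * 0.316 = 6869 + 2228 = 9097
Population now: 0–9=4868, 10–19=2475, 20–29=5320, 30–39=2377, 40+=9097
After projecting period 2:
Births: 5320 * 0.504 = 2681, 2377 * 0.481 = 1143 → total 3824
Group 2: 4868 * 0.952 = 4634
Group 3: 2475 * 0.95 = 2351
Group 4: 5320 * 0.932 = 4958
Group 5: 2377 * 0.922 + 9097 * 0.316 = 2192 + 2875 = 5067
Population now: 0–9=3824, 10–19=4634, 20–29=2351, 30–39=4958, 40+=5067
Scenario A total after 2 periods: 20834
Scenario B projection —
After projecting period 1:
Births: 2550 * 0.534 = 1362, 7450 * 0.481 = 3583 → total 4945
Group 2: 2600 * 0.952 = 2475
Group 3: 5600 * 0.95 = 5320
Group 4: 2550 * 0.932 = 2377
Group 5: 7450 * 0.922 + 7050 * 0.316 = 6869 + 2228 = 9097
Population now: 0–9=4945, 10–19=2475, 20–29=5320, 30–39=2377, 40+=9097
After projecting period 2:
Births: 5320 * 0.534 = 2841, 2377 * 0.481 = 1143 → total 3984
Group 2: 4945 * 0.952 = 4708
Group 3: 2475 * 0.95 = 2351
Group 4: 5320 * 0.932 = 4958
Group 5: 2377 * 0.922 + 9097 * 0.316 = 2192 + 2875 = 5067
Population now: 0–9=3984, 10–19=4708, 20–29=2351, 30–39=4958, 40+=5067
Scenario B total after 2 periods: 21068
Difference B − A = 21068 − 20834 = 234

234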